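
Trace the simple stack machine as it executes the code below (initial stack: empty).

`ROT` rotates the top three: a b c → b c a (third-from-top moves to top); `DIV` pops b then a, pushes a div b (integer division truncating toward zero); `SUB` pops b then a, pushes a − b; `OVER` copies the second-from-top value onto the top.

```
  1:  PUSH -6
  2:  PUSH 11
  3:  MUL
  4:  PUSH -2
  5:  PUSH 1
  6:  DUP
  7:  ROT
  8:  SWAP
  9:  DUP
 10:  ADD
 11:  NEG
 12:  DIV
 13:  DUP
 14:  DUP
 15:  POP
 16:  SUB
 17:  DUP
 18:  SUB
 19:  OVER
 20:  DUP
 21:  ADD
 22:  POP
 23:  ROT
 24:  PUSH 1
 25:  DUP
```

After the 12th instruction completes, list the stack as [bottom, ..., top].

[-66, 1, 1]

PUSH -6  -6
PUSH 11  -6 11
MUL      -66
PUSH -2  -66 -2
PUSH 1   -66 -2 1
DUP      -66 -2 1 1
ROT      -66 1 1 -2
SWAP     -66 1 -2 1
DUP      -66 1 -2 1 1
ADD      -66 1 -2 2
NEG      -66 1 -2 -2
DIV      -66 1 1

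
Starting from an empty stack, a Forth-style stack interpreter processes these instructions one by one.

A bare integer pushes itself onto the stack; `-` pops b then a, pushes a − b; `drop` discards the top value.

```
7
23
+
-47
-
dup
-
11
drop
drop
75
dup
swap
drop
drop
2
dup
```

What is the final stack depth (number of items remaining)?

7    : [7]
23   : [7, 23]
+    : [30]
-47  : [30, -47]
-    : [77]
dup  : [77, 77]
-    : [0]
11   : [0, 11]
drop : [0]
drop : []
75   : [75]
dup  : [75, 75]
swap : [75, 75]
drop : [75]
drop : []
2    : [2]
dup  : [2, 2]

2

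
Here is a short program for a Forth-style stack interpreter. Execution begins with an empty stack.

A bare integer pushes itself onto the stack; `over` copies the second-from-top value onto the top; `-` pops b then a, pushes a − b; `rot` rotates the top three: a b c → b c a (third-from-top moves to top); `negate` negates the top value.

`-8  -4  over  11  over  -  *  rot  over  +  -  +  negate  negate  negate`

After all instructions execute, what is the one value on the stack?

-8      -8
-4      -8 -4
over    -8 -4 -8
11      -8 -4 -8 11
over    -8 -4 -8 11 -8
-       -8 -4 -8 19
*       -8 -4 -152
rot     -4 -152 -8
over    -4 -152 -8 -152
+       -4 -152 -160
-       -4 8
+       4
negate  -4
negate  4
negate  -4

-4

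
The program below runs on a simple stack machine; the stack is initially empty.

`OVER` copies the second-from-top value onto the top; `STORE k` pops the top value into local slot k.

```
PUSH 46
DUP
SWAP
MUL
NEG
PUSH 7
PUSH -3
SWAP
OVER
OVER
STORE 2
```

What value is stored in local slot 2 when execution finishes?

PUSH 46  [46]
DUP      [46, 46]
SWAP     [46, 46]
MUL      [2116]
NEG      [-2116]
PUSH 7   [-2116, 7]
PUSH -3  [-2116, 7, -3]
SWAP     [-2116, -3, 7]
OVER     [-2116, -3, 7, -3]
OVER     [-2116, -3, 7, -3, 7]
STORE 2  [-2116, -3, 7, -3]

7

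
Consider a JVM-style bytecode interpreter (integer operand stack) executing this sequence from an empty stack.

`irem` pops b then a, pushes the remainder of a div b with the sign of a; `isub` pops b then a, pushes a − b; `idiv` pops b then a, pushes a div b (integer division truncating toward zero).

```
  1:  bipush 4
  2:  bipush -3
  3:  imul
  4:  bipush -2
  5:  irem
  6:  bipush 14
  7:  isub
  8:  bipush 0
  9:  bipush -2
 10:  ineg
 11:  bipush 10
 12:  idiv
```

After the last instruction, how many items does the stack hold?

3

bipush 4   [4]
bipush -3  [4, -3]
imul       [-12]
bipush -2  [-12, -2]
irem       [0]
bipush 14  [0, 14]
isub       [-14]
bipush 0   [-14, 0]
bipush -2  [-14, 0, -2]
ineg       [-14, 0, 2]
bipush 10  [-14, 0, 2, 10]
idiv       [-14, 0, 0]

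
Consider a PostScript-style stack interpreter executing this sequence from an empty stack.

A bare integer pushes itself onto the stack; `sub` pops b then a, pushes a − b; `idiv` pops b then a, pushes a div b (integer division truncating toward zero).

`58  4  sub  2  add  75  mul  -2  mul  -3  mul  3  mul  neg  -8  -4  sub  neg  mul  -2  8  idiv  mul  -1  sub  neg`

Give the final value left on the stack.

-1

58    58
4     58 4
sub   54
2     54 2
add   56
75    56 75
mul   4200
-2    4200 -2
mul   -8400
-3    -8400 -3
mul   25200
3     25200 3
mul   75600
neg   -75600
-8    -75600 -8
-4    -75600 -8 -4
sub   -75600 -4
neg   -75600 4
mul   -302400
-2    -302400 -2
8     -302400 -2 8
idiv  -302400 0
mul   0
-1    0 -1
sub   1
neg   -1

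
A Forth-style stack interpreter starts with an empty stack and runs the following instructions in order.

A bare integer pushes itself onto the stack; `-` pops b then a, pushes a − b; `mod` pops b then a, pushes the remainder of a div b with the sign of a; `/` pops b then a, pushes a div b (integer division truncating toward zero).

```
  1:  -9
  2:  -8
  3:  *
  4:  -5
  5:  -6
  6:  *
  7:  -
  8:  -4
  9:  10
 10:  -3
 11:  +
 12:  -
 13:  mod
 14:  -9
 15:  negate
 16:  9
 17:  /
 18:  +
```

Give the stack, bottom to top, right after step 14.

[9, -9]

-9  : -9
-8  : -9 -8
*   : 72
-5  : 72 -5
-6  : 72 -5 -6
*   : 72 30
-   : 42
-4  : 42 -4
10  : 42 -4 10
-3  : 42 -4 10 -3
+   : 42 -4 7
-   : 42 -11
mod : 9
-9  : 9 -9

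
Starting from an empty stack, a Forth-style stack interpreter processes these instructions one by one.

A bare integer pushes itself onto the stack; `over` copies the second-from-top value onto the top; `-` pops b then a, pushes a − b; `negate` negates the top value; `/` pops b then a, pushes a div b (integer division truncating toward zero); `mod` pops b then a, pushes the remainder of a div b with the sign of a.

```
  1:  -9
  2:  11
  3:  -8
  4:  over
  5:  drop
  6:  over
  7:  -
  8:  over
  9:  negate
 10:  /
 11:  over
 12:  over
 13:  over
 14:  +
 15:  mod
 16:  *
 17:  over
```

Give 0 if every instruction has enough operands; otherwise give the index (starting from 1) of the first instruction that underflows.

-9      -9
11      -9 11
-8      -9 11 -8
over    -9 11 -8 11
drop    -9 11 -8
over    -9 11 -8 11
-       -9 11 -19
over    -9 11 -19 11
negate  -9 11 -19 -11
/       -9 11 1
over    -9 11 1 11
over    -9 11 1 11 1
over    -9 11 1 11 1 11
+       -9 11 1 11 12
mod     -9 11 1 11
*       -9 11 11
over    -9 11 11 11

0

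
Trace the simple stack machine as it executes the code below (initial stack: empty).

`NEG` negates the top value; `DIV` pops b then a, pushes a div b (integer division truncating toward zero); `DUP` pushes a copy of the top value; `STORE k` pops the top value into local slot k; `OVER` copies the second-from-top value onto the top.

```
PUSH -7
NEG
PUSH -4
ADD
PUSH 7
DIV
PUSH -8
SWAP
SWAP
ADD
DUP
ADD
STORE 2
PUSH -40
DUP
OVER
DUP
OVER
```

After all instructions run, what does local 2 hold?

-16

PUSH -7  : [-7]
NEG      : [7]
PUSH -4  : [7, -4]
ADD      : [3]
PUSH 7   : [3, 7]
DIV      : [0]
PUSH -8  : [0, -8]
SWAP     : [-8, 0]
SWAP     : [0, -8]
ADD      : [-8]
DUP      : [-8, -8]
ADD      : [-16]
STORE 2  : []
PUSH -40 : [-40]
DUP      : [-40, -40]
OVER     : [-40, -40, -40]
DUP      : [-40, -40, -40, -40]
OVER     : [-40, -40, -40, -40, -40]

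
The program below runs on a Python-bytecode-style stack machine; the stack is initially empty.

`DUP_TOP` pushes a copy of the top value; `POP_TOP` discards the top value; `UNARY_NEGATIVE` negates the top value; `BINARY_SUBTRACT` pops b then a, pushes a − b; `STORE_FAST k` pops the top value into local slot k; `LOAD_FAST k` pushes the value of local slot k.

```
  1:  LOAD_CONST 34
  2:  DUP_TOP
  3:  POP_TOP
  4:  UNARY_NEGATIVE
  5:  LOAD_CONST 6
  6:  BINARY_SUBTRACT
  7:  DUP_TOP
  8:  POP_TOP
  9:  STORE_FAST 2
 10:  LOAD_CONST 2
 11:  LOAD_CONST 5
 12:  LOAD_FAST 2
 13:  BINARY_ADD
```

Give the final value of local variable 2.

LOAD_CONST 34    [34]
DUP_TOP          [34, 34]
POP_TOP          [34]
UNARY_NEGATIVE   [-34]
LOAD_CONST 6     [-34, 6]
BINARY_SUBTRACT  [-40]
DUP_TOP          [-40, -40]
POP_TOP          [-40]
STORE_FAST 2     []
LOAD_CONST 2     [2]
LOAD_CONST 5     [2, 5]
LOAD_FAST 2      [2, 5, -40]
BINARY_ADD       [2, -35]

-40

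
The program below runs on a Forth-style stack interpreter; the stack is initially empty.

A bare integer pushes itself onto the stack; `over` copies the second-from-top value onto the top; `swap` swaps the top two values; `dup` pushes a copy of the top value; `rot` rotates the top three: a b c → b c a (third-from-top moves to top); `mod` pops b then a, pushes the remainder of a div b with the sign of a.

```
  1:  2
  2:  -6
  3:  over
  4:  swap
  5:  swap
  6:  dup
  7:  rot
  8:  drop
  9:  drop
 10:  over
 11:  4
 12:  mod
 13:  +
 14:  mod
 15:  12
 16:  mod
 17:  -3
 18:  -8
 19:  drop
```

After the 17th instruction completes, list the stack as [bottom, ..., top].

2    : 2
-6   : 2 -6
over : 2 -6 2
swap : 2 2 -6
swap : 2 -6 2
dup  : 2 -6 2 2
rot  : 2 2 2 -6
drop : 2 2 2
drop : 2 2
over : 2 2 2
4    : 2 2 2 4
mod  : 2 2 2
+    : 2 4
mod  : 2
12   : 2 12
mod  : 2
-3   : 2 -3

[2, -3]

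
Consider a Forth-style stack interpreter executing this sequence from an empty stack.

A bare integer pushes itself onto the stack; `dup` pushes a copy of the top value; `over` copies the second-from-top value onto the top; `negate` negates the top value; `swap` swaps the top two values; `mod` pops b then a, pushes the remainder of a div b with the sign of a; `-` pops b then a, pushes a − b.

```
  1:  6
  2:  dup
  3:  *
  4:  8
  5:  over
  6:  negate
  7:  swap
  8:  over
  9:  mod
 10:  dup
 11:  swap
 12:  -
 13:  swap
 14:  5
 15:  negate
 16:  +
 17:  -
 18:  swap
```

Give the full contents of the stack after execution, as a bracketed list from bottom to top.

[41, 36]

6       6
dup     6 6
*       36
8       36 8
over    36 8 36
negate  36 8 -36
swap    36 -36 8
over    36 -36 8 -36
mod     36 -36 8
dup     36 -36 8 8
swap    36 -36 8 8
-       36 -36 0
swap    36 0 -36
5       36 0 -36 5
negate  36 0 -36 -5
+       36 0 -41
-       36 41
swap    41 36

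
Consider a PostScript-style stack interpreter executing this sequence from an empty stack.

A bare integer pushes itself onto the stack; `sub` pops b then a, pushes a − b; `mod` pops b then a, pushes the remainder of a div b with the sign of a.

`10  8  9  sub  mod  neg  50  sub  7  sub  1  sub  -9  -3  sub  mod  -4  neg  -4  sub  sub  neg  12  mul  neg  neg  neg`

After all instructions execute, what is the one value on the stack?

-144

10  → [10]
8   → [10, 8]
9   → [10, 8, 9]
sub → [10, -1]
mod → [0]
neg → [0]
50  → [0, 50]
sub → [-50]
7   → [-50, 7]
sub → [-57]
1   → [-57, 1]
sub → [-58]
-9  → [-58, -9]
-3  → [-58, -9, -3]
sub → [-58, -6]
mod → [-4]
-4  → [-4, -4]
neg → [-4, 4]
-4  → [-4, 4, -4]
sub → [-4, 8]
sub → [-12]
neg → [12]
12  → [12, 12]
mul → [144]
neg → [-144]
neg → [144]
neg → [-144]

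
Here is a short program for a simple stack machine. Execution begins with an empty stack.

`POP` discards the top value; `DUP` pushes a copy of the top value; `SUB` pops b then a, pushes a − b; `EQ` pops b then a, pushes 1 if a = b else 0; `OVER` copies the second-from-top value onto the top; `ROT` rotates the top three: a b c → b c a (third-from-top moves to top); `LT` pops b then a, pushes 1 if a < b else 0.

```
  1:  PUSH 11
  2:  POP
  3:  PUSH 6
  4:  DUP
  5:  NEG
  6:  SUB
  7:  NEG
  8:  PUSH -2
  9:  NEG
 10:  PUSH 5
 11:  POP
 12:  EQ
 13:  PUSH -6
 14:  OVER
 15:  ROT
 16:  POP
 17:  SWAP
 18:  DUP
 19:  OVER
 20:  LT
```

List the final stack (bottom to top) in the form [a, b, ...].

[0, -6, 0]

PUSH 11  [11]
POP      []
PUSH 6   [6]
DUP      [6, 6]
NEG      [6, -6]
SUB      [12]
NEG      [-12]
PUSH -2  [-12, -2]
NEG      [-12, 2]
PUSH 5   [-12, 2, 5]
POP      [-12, 2]
EQ       [0]
PUSH -6  [0, -6]
OVER     [0, -6, 0]
ROT      [-6, 0, 0]
POP      [-6, 0]
SWAP     [0, -6]
DUP      [0, -6, -6]
OVER     [0, -6, -6, -6]
LT       [0, -6, 0]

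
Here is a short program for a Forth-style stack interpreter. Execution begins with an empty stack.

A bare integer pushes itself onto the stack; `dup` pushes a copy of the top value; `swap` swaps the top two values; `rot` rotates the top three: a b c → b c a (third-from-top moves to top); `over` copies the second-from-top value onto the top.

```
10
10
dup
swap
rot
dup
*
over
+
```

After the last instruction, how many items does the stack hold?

3

10   → [10]
10   → [10, 10]
dup  → [10, 10, 10]
swap → [10, 10, 10]
rot  → [10, 10, 10]
dup  → [10, 10, 10, 10]
*    → [10, 10, 100]
over → [10, 10, 100, 10]
+    → [10, 10, 110]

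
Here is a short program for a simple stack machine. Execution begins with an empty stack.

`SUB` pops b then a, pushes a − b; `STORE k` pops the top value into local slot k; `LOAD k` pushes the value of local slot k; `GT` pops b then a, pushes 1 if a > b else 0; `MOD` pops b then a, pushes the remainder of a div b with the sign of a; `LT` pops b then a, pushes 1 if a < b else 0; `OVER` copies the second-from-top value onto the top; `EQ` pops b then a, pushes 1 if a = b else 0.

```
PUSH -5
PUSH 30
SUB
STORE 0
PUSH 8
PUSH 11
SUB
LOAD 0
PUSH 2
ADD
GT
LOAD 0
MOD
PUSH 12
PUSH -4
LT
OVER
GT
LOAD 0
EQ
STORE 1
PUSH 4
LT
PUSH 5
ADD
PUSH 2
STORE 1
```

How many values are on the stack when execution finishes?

1

PUSH -5  [-5]
PUSH 30  [-5, 30]
SUB      [-35]
STORE 0  []
PUSH 8   [8]
PUSH 11  [8, 11]
SUB      [-3]
LOAD 0   [-3, -35]
PUSH 2   [-3, -35, 2]
ADD      [-3, -33]
GT       [1]
LOAD 0   [1, -35]
MOD      [1]
PUSH 12  [1, 12]
PUSH -4  [1, 12, -4]
LT       [1, 0]
OVER     [1, 0, 1]
GT       [1, 0]
LOAD 0   [1, 0, -35]
EQ       [1, 0]
STORE 1  [1]
PUSH 4   [1, 4]
LT       [1]
PUSH 5   [1, 5]
ADD      [6]
PUSH 2   [6, 2]
STORE 1  [6]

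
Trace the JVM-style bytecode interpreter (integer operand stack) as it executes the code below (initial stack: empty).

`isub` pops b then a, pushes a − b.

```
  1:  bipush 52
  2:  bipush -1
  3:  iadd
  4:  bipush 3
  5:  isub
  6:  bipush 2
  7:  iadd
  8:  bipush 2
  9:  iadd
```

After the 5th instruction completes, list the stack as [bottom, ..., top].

bipush 52 → [52]
bipush -1 → [52, -1]
iadd      → [51]
bipush 3  → [51, 3]
isub      → [48]

[48]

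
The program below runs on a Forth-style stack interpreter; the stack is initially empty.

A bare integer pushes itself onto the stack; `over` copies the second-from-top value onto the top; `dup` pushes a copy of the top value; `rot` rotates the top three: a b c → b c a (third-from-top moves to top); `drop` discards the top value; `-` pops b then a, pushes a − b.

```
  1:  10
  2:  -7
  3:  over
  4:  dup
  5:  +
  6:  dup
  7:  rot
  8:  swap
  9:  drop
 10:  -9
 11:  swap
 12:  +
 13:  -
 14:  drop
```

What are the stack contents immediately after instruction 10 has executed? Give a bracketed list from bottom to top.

10    [10]
-7    [10, -7]
over  [10, -7, 10]
dup   [10, -7, 10, 10]
+     [10, -7, 20]
dup   [10, -7, 20, 20]
rot   [10, 20, 20, -7]
swap  [10, 20, -7, 20]
drop  [10, 20, -7]
-9    [10, 20, -7, -9]

[10, 20, -7, -9]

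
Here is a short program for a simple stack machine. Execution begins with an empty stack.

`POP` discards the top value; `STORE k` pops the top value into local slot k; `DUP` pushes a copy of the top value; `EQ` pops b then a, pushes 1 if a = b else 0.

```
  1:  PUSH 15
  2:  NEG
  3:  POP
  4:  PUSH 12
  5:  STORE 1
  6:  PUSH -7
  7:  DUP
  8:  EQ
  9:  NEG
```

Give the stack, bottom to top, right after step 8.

[1]

PUSH 15 : [15]
NEG     : [-15]
POP     : []
PUSH 12 : [12]
STORE 1 : []
PUSH -7 : [-7]
DUP     : [-7, -7]
EQ      : [1]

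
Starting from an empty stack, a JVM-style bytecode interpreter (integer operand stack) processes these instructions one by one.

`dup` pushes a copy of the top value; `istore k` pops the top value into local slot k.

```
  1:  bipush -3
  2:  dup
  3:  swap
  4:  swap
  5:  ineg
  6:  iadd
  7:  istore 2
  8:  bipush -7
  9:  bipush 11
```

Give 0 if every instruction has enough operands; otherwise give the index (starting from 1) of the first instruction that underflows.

bipush -3 -> [-3]
dup       -> [-3, -3]
swap      -> [-3, -3]
swap      -> [-3, -3]
ineg      -> [-3, 3]
iadd      -> [0]
istore 2  -> []
bipush -7 -> [-7]
bipush 11 -> [-7, 11]

0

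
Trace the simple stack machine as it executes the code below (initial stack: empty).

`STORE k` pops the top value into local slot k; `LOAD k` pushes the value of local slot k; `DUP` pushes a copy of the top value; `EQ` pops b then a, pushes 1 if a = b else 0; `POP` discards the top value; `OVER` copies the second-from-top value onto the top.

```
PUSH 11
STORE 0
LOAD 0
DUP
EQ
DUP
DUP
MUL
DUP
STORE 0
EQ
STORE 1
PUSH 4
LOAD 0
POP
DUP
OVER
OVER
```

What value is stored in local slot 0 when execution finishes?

1

PUSH 11 -> [11]
STORE 0 -> []
LOAD 0  -> [11]
DUP     -> [11, 11]
EQ      -> [1]
DUP     -> [1, 1]
DUP     -> [1, 1, 1]
MUL     -> [1, 1]
DUP     -> [1, 1, 1]
STORE 0 -> [1, 1]
EQ      -> [1]
STORE 1 -> []
PUSH 4  -> [4]
LOAD 0  -> [4, 1]
POP     -> [4]
DUP     -> [4, 4]
OVER    -> [4, 4, 4]
OVER    -> [4, 4, 4, 4]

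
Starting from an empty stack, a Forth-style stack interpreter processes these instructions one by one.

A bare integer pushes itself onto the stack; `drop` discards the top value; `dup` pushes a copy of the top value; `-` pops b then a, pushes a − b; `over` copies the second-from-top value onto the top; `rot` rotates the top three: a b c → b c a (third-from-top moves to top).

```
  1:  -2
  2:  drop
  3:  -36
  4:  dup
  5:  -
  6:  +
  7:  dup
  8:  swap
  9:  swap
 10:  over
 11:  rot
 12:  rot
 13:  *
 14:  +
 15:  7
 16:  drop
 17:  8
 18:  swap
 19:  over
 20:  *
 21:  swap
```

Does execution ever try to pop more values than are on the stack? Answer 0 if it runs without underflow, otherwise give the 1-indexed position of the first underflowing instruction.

6

-2   → -2
drop → (empty)
-36  → -36
dup  → -36 -36
-    → 0
+  — needs 2 operands, stack has 1 → underflow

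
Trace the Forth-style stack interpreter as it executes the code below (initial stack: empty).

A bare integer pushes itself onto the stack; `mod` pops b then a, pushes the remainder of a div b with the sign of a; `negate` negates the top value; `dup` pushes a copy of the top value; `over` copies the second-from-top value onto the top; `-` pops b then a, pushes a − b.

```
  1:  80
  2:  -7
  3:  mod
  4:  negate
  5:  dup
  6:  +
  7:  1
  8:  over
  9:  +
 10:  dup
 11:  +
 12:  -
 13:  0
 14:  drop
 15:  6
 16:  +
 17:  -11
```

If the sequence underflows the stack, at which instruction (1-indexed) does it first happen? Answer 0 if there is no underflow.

80      [80]
-7      [80, -7]
mod     [3]
negate  [-3]
dup     [-3, -3]
+       [-6]
1       [-6, 1]
over    [-6, 1, -6]
+       [-6, -5]
dup     [-6, -5, -5]
+       [-6, -10]
-       [4]
0       [4, 0]
drop    [4]
6       [4, 6]
+       [10]
-11     [10, -11]

0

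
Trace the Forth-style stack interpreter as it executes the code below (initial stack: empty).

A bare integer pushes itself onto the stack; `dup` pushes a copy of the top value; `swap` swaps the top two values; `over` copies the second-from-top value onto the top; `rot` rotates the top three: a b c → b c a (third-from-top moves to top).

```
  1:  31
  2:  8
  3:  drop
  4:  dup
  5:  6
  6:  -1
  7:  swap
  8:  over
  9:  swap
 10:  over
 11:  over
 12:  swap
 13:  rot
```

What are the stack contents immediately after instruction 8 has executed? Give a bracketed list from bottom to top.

[31, 31, -1, 6, -1]

31   -> 31
8    -> 31 8
drop -> 31
dup  -> 31 31
6    -> 31 31 6
-1   -> 31 31 6 -1
swap -> 31 31 -1 6
over -> 31 31 -1 6 -1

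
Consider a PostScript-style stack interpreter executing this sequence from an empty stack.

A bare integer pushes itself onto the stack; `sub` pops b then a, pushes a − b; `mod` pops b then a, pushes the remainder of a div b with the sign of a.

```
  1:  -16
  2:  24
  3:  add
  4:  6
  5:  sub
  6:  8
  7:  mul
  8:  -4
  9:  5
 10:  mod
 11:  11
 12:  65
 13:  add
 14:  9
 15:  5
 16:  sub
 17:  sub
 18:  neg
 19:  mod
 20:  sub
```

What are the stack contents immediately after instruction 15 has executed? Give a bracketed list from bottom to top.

[16, -4, 76, 9, 5]

-16 : [-16]
24  : [-16, 24]
add : [8]
6   : [8, 6]
sub : [2]
8   : [2, 8]
mul : [16]
-4  : [16, -4]
5   : [16, -4, 5]
mod : [16, -4]
11  : [16, -4, 11]
65  : [16, -4, 11, 65]
add : [16, -4, 76]
9   : [16, -4, 76, 9]
5   : [16, -4, 76, 9, 5]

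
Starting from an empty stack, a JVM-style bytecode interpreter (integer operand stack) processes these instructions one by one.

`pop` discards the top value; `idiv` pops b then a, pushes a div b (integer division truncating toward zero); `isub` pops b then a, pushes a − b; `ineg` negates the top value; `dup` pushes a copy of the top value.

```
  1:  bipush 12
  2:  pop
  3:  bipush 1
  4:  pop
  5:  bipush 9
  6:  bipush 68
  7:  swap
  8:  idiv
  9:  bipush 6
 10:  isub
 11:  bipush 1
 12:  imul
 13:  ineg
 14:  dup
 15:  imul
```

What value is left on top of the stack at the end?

bipush 12 : [12]
pop       : []
bipush 1  : [1]
pop       : []
bipush 9  : [9]
bipush 68 : [9, 68]
swap      : [68, 9]
idiv      : [7]
bipush 6  : [7, 6]
isub      : [1]
bipush 1  : [1, 1]
imul      : [1]
ineg      : [-1]
dup       : [-1, -1]
imul      : [1]

1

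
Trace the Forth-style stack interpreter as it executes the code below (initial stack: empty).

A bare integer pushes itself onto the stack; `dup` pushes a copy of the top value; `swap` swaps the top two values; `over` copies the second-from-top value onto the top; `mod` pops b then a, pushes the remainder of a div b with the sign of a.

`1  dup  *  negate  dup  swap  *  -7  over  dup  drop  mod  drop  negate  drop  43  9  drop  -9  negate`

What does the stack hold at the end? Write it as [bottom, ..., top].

[43, 9]

1      -> [1]
dup    -> [1, 1]
*      -> [1]
negate -> [-1]
dup    -> [-1, -1]
swap   -> [-1, -1]
*      -> [1]
-7     -> [1, -7]
over   -> [1, -7, 1]
dup    -> [1, -7, 1, 1]
drop   -> [1, -7, 1]
mod    -> [1, 0]
drop   -> [1]
negate -> [-1]
drop   -> []
43     -> [43]
9      -> [43, 9]
drop   -> [43]
-9     -> [43, -9]
negate -> [43, 9]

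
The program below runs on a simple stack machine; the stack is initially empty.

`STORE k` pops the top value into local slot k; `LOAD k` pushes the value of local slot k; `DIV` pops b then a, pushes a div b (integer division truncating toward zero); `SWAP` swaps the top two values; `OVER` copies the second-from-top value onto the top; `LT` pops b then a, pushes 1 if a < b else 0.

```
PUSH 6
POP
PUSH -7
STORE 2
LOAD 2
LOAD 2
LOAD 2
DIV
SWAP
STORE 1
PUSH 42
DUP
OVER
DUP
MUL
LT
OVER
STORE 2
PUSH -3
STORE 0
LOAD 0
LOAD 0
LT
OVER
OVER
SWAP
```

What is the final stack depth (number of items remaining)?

PUSH 6   6
POP      (empty)
PUSH -7  -7
STORE 2  (empty)
LOAD 2   -7
LOAD 2   -7 -7
LOAD 2   -7 -7 -7
DIV      -7 1
SWAP     1 -7
STORE 1  1
PUSH 42  1 42
DUP      1 42 42
OVER     1 42 42 42
DUP      1 42 42 42 42
MUL      1 42 42 1764
LT       1 42 1
OVER     1 42 1 42
STORE 2  1 42 1
PUSH -3  1 42 1 -3
STORE 0  1 42 1
LOAD 0   1 42 1 -3
LOAD 0   1 42 1 -3 -3
LT       1 42 1 0
OVER     1 42 1 0 1
OVER     1 42 1 0 1 0
SWAP     1 42 1 0 0 1

6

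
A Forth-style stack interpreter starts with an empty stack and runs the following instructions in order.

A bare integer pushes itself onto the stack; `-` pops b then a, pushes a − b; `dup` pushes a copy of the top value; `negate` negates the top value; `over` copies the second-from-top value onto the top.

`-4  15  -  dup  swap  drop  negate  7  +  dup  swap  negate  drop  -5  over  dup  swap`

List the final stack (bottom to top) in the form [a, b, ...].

[26, -5, 26, 26]

-4     : -4
15     : -4 15
-      : -19
dup    : -19 -19
swap   : -19 -19
drop   : -19
negate : 19
7      : 19 7
+      : 26
dup    : 26 26
swap   : 26 26
negate : 26 -26
drop   : 26
-5     : 26 -5
over   : 26 -5 26
dup    : 26 -5 26 26
swap   : 26 -5 26 26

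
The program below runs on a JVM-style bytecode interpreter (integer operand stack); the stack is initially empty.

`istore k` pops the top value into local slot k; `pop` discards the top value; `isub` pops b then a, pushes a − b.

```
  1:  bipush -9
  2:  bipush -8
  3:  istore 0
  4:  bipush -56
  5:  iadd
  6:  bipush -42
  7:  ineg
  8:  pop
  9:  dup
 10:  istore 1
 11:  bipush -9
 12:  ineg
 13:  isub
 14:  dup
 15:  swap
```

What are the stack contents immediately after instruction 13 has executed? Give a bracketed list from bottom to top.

bipush -9  → [-9]
bipush -8  → [-9, -8]
istore 0   → [-9]
bipush -56 → [-9, -56]
iadd       → [-65]
bipush -42 → [-65, -42]
ineg       → [-65, 42]
pop        → [-65]
dup        → [-65, -65]
istore 1   → [-65]
bipush -9  → [-65, -9]
ineg       → [-65, 9]
isub       → [-74]

[-74]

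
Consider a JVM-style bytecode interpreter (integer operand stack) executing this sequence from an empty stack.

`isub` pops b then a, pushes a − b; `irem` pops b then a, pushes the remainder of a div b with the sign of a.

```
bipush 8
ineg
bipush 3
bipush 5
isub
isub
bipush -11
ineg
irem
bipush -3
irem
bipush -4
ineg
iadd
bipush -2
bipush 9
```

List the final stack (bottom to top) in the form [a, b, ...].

bipush 8   → [8]
ineg       → [-8]
bipush 3   → [-8, 3]
bipush 5   → [-8, 3, 5]
isub       → [-8, -2]
isub       → [-6]
bipush -11 → [-6, -11]
ineg       → [-6, 11]
irem       → [-6]
bipush -3  → [-6, -3]
irem       → [0]
bipush -4  → [0, -4]
ineg       → [0, 4]
iadd       → [4]
bipush -2  → [4, -2]
bipush 9   → [4, -2, 9]

[4, -2, 9]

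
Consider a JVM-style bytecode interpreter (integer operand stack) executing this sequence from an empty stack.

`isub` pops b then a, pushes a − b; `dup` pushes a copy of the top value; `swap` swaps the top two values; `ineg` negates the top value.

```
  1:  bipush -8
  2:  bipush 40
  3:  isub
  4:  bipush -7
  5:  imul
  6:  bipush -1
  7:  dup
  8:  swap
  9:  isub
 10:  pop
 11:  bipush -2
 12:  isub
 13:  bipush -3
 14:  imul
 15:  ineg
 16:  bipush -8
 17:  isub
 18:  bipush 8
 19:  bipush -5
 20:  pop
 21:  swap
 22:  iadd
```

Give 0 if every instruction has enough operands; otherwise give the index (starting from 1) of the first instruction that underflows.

bipush -8 : -8
bipush 40 : -8 40
isub      : -48
bipush -7 : -48 -7
imul      : 336
bipush -1 : 336 -1
dup       : 336 -1 -1
swap      : 336 -1 -1
isub      : 336 0
pop       : 336
bipush -2 : 336 -2
isub      : 338
bipush -3 : 338 -3
imul      : -1014
ineg      : 1014
bipush -8 : 1014 -8
isub      : 1022
bipush 8  : 1022 8
bipush -5 : 1022 8 -5
pop       : 1022 8
swap      : 8 1022
iadd      : 1030

0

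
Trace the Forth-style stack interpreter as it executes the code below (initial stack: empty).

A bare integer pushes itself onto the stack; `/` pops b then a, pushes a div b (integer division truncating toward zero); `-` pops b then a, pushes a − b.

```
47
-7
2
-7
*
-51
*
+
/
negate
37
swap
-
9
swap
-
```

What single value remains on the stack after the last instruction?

47     -> 47
-7     -> 47 -7
2      -> 47 -7 2
-7     -> 47 -7 2 -7
*      -> 47 -7 -14
-51    -> 47 -7 -14 -51
*      -> 47 -7 714
+      -> 47 707
/      -> 0
negate -> 0
37     -> 0 37
swap   -> 37 0
-      -> 37
9      -> 37 9
swap   -> 9 37
-      -> -28

-28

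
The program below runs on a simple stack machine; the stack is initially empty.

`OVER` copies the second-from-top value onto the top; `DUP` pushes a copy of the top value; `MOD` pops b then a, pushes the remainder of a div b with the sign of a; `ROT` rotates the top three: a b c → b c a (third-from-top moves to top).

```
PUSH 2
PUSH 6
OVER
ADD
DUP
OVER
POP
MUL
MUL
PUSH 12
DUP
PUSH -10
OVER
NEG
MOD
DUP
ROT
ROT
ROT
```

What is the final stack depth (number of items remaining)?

PUSH 2   : [2]
PUSH 6   : [2, 6]
OVER     : [2, 6, 2]
ADD      : [2, 8]
DUP      : [2, 8, 8]
OVER     : [2, 8, 8, 8]
POP      : [2, 8, 8]
MUL      : [2, 64]
MUL      : [128]
PUSH 12  : [128, 12]
DUP      : [128, 12, 12]
PUSH -10 : [128, 12, 12, -10]
OVER     : [128, 12, 12, -10, 12]
NEG      : [128, 12, 12, -10, -12]
MOD      : [128, 12, 12, -10]
DUP      : [128, 12, 12, -10, -10]
ROT      : [128, 12, -10, -10, 12]
ROT      : [128, 12, -10, 12, -10]
ROT      : [128, 12, 12, -10, -10]

5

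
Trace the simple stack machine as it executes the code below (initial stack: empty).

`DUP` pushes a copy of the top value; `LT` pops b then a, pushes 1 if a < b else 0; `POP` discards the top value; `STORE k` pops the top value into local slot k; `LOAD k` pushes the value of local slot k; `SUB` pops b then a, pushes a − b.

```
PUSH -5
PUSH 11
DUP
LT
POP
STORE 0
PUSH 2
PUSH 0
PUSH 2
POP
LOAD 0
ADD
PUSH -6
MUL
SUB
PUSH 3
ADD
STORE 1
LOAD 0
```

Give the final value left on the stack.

-5

PUSH -5 : -5
PUSH 11 : -5 11
DUP     : -5 11 11
LT      : -5 0
POP     : -5
STORE 0 : (empty)
PUSH 2  : 2
PUSH 0  : 2 0
PUSH 2  : 2 0 2
POP     : 2 0
LOAD 0  : 2 0 -5
ADD     : 2 -5
PUSH -6 : 2 -5 -6
MUL     : 2 30
SUB     : -28
PUSH 3  : -28 3
ADD     : -25
STORE 1 : (empty)
LOAD 0  : -5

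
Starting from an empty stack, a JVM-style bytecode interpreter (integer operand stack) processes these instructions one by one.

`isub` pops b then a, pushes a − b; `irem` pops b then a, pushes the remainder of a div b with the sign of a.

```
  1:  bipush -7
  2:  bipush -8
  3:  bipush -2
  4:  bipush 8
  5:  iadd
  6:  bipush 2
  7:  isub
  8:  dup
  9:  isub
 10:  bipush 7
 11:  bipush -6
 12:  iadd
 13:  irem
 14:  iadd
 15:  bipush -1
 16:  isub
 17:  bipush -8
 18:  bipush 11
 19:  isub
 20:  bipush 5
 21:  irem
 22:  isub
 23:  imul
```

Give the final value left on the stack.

21

bipush -7  [-7]
bipush -8  [-7, -8]
bipush -2  [-7, -8, -2]
bipush 8   [-7, -8, -2, 8]
iadd       [-7, -8, 6]
bipush 2   [-7, -8, 6, 2]
isub       [-7, -8, 4]
dup        [-7, -8, 4, 4]
isub       [-7, -8, 0]
bipush 7   [-7, -8, 0, 7]
bipush -6  [-7, -8, 0, 7, -6]
iadd       [-7, -8, 0, 1]
irem       [-7, -8, 0]
iadd       [-7, -8]
bipush -1  [-7, -8, -1]
isub       [-7, -7]
bipush -8  [-7, -7, -8]
bipush 11  [-7, -7, -8, 11]
isub       [-7, -7, -19]
bipush 5   [-7, -7, -19, 5]
irem       [-7, -7, -4]
isub       [-7, -3]
imul       [21]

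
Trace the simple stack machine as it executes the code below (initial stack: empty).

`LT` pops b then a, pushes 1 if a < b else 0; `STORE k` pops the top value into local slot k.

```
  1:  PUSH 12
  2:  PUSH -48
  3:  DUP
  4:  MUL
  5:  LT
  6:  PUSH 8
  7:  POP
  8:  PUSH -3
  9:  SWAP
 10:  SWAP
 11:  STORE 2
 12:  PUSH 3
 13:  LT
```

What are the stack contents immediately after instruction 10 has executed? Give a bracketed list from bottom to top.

PUSH 12  → 12
PUSH -48 → 12 -48
DUP      → 12 -48 -48
MUL      → 12 2304
LT       → 1
PUSH 8   → 1 8
POP      → 1
PUSH -3  → 1 -3
SWAP     → -3 1
SWAP     → 1 -3

[1, -3]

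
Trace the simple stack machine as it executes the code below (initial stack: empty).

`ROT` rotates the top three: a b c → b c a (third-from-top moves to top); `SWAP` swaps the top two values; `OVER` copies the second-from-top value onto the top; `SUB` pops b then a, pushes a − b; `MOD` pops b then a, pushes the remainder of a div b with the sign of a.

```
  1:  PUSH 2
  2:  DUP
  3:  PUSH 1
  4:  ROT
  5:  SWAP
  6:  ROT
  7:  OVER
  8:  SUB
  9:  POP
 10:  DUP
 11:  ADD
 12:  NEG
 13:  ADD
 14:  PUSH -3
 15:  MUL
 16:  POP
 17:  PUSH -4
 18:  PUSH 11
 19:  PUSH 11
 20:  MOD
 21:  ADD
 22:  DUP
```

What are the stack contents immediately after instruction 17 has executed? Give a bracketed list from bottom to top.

PUSH 2  -> [2]
DUP     -> [2, 2]
PUSH 1  -> [2, 2, 1]
ROT     -> [2, 1, 2]
SWAP    -> [2, 2, 1]
ROT     -> [2, 1, 2]
OVER    -> [2, 1, 2, 1]
SUB     -> [2, 1, 1]
POP     -> [2, 1]
DUP     -> [2, 1, 1]
ADD     -> [2, 2]
NEG     -> [2, -2]
ADD     -> [0]
PUSH -3 -> [0, -3]
MUL     -> [0]
POP     -> []
PUSH -4 -> [-4]

[-4]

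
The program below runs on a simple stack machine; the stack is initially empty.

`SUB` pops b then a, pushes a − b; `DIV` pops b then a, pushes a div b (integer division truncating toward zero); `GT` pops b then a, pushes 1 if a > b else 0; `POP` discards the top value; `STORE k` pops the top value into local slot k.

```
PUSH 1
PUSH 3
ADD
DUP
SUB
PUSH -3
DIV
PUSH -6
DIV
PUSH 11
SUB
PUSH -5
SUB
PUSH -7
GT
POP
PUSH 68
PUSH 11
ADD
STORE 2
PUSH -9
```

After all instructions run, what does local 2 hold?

PUSH 1   [1]
PUSH 3   [1, 3]
ADD      [4]
DUP      [4, 4]
SUB      [0]
PUSH -3  [0, -3]
DIV      [0]
PUSH -6  [0, -6]
DIV      [0]
PUSH 11  [0, 11]
SUB      [-11]
PUSH -5  [-11, -5]
SUB      [-6]
PUSH -7  [-6, -7]
GT       [1]
POP      []
PUSH 68  [68]
PUSH 11  [68, 11]
ADD      [79]
STORE 2  []
PUSH -9  [-9]

79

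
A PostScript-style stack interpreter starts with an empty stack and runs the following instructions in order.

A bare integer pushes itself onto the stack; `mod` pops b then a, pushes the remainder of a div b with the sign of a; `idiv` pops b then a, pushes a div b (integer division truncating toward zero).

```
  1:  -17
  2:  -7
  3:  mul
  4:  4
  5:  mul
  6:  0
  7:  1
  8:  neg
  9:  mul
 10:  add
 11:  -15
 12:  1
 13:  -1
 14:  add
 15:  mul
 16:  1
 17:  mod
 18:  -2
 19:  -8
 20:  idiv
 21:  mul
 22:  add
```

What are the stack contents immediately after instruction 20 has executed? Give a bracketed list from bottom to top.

-17   [-17]
-7    [-17, -7]
mul   [119]
4     [119, 4]
mul   [476]
0     [476, 0]
1     [476, 0, 1]
neg   [476, 0, -1]
mul   [476, 0]
add   [476]
-15   [476, -15]
1     [476, -15, 1]
-1    [476, -15, 1, -1]
add   [476, -15, 0]
mul   [476, 0]
1     [476, 0, 1]
mod   [476, 0]
-2    [476, 0, -2]
-8    [476, 0, -2, -8]
idiv  [476, 0, 0]

[476, 0, 0]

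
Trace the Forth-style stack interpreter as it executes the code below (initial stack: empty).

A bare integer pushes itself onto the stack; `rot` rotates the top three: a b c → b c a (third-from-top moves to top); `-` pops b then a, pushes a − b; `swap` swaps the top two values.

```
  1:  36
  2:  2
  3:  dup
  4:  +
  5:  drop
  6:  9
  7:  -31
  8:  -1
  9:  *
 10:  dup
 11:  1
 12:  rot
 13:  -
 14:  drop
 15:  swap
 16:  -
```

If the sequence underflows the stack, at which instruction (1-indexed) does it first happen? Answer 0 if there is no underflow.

36   : 36
2    : 36 2
dup  : 36 2 2
+    : 36 4
drop : 36
9    : 36 9
-31  : 36 9 -31
-1   : 36 9 -31 -1
*    : 36 9 31
dup  : 36 9 31 31
1    : 36 9 31 31 1
rot  : 36 9 31 1 31
-    : 36 9 31 -30
drop : 36 9 31
swap : 36 31 9
-    : 36 22

0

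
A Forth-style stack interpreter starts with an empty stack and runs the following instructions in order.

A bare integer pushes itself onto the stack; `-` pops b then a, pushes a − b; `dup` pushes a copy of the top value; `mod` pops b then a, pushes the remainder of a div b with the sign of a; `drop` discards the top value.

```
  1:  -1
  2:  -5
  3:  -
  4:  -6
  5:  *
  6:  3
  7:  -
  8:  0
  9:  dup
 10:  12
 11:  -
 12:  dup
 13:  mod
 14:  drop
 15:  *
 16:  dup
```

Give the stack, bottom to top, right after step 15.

[0]

-1   : -1
-5   : -1 -5
-    : 4
-6   : 4 -6
*    : -24
3    : -24 3
-    : -27
0    : -27 0
dup  : -27 0 0
12   : -27 0 0 12
-    : -27 0 -12
dup  : -27 0 -12 -12
mod  : -27 0 0
drop : -27 0
*    : 0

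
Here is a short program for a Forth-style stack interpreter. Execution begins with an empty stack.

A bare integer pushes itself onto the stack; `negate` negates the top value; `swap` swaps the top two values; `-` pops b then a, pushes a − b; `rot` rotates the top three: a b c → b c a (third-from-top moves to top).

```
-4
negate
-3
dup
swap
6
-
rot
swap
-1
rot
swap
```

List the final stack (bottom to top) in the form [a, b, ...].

-4     → [-4]
negate → [4]
-3     → [4, -3]
dup    → [4, -3, -3]
swap   → [4, -3, -3]
6      → [4, -3, -3, 6]
-      → [4, -3, -9]
rot    → [-3, -9, 4]
swap   → [-3, 4, -9]
-1     → [-3, 4, -9, -1]
rot    → [-3, -9, -1, 4]
swap   → [-3, -9, 4, -1]

[-3, -9, 4, -1]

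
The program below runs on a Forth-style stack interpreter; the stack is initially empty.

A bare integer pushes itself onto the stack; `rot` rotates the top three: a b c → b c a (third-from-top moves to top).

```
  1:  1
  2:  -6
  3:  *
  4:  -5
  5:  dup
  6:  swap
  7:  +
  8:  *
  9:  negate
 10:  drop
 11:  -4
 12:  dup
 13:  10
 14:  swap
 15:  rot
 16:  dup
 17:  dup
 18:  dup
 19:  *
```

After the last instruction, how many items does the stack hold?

1      : 1
-6     : 1 -6
*      : -6
-5     : -6 -5
dup    : -6 -5 -5
swap   : -6 -5 -5
+      : -6 -10
*      : 60
negate : -60
drop   : (empty)
-4     : -4
dup    : -4 -4
10     : -4 -4 10
swap   : -4 10 -4
rot    : 10 -4 -4
dup    : 10 -4 -4 -4
dup    : 10 -4 -4 -4 -4
dup    : 10 -4 -4 -4 -4 -4
*      : 10 -4 -4 -4 16

5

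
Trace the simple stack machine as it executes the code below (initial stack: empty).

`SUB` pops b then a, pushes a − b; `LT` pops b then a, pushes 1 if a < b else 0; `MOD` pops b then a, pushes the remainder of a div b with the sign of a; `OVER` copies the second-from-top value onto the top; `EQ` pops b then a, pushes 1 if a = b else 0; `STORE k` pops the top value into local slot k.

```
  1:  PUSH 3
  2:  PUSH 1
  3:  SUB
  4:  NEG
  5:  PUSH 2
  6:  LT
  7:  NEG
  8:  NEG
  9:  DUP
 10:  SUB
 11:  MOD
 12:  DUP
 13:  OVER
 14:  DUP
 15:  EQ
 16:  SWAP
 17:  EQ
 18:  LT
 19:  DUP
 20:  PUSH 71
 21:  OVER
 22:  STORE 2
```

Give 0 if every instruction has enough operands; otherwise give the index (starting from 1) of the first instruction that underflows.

11

PUSH 3 : 3
PUSH 1 : 3 1
SUB    : 2
NEG    : -2
PUSH 2 : -2 2
LT     : 1
NEG    : -1
NEG    : 1
DUP    : 1 1
SUB    : 0
MOD  — needs 2 operands, stack has 1 → underflow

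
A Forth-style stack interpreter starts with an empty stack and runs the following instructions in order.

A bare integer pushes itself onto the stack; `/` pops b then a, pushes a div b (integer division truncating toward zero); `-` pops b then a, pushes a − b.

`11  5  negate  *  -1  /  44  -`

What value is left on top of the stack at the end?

11     → [11]
5      → [11, 5]
negate → [11, -5]
*      → [-55]
-1     → [-55, -1]
/      → [55]
44     → [55, 44]
-      → [11]

11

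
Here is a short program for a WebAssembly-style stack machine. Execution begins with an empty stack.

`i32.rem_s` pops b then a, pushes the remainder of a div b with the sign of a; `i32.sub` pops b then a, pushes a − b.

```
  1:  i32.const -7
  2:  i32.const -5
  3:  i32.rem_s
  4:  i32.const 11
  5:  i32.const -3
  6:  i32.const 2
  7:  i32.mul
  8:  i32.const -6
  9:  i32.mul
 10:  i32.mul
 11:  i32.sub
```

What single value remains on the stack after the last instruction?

-398

i32.const -7 → [-7]
i32.const -5 → [-7, -5]
i32.rem_s    → [-2]
i32.const 11 → [-2, 11]
i32.const -3 → [-2, 11, -3]
i32.const 2  → [-2, 11, -3, 2]
i32.mul      → [-2, 11, -6]
i32.const -6 → [-2, 11, -6, -6]
i32.mul      → [-2, 11, 36]
i32.mul      → [-2, 396]
i32.sub      → [-398]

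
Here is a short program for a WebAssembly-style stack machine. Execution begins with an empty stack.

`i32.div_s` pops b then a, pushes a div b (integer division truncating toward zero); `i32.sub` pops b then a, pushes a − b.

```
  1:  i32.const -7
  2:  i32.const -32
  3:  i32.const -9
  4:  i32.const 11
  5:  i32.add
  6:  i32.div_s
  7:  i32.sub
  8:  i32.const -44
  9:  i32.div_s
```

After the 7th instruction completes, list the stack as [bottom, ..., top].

[9]

i32.const -7  -> -7
i32.const -32 -> -7 -32
i32.const -9  -> -7 -32 -9
i32.const 11  -> -7 -32 -9 11
i32.add       -> -7 -32 2
i32.div_s     -> -7 -16
i32.sub       -> 9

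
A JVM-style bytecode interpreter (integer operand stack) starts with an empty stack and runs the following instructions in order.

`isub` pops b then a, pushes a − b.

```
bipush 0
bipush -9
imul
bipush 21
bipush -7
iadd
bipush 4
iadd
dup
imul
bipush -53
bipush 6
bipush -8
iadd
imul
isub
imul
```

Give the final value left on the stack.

0

bipush 0   → 0
bipush -9  → 0 -9
imul       → 0
bipush 21  → 0 21
bipush -7  → 0 21 -7
iadd       → 0 14
bipush 4   → 0 14 4
iadd       → 0 18
dup        → 0 18 18
imul       → 0 324
bipush -53 → 0 324 -53
bipush 6   → 0 324 -53 6
bipush -8  → 0 324 -53 6 -8
iadd       → 0 324 -53 -2
imul       → 0 324 106
isub       → 0 218
imul       → 0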